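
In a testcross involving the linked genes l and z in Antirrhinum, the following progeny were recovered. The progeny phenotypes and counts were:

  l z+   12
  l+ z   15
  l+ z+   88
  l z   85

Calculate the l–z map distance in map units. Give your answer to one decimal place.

13.5 map units

The two most frequent classes, l+ z+ (88) and l z (85), are the parental types, so the F1 was l+ z+ / l z.
The recombinant classes are l+ z and l z+: 15 + 12 = 27.
Recombination frequency = 27/200 = 0.1350 ≈ 13.5%, i.e. 13.5 map units.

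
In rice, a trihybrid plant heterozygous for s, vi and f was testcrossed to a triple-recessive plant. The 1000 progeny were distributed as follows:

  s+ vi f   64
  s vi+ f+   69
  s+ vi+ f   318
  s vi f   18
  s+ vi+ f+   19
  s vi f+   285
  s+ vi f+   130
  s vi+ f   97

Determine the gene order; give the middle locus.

The two most frequent reciprocal classes, s vi f+ and s+ vi+ f, are the parental types, so the F1 was s vi f+ / s+ vi+ f.
The two rarest classes, s vi f and s+ vi+ f+, are the double crossovers. Comparing them with the parentals, only the f allele has switched, so f is the middle locus and the order is vi – f – s.

f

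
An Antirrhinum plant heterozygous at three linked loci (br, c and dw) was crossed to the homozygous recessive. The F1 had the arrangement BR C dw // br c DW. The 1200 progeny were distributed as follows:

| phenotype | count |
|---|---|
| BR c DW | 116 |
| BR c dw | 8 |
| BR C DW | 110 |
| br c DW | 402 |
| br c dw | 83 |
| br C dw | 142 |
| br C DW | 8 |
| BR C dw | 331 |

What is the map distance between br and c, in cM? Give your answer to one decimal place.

The two rarest classes, BR c dw and br C DW, are the double crossovers. Comparing them with the parentals, only the c allele has switched, so c is the middle locus and the order is dw – c – br.
Crossovers in the c–br interval produce the single-crossover classes br C dw and BR c DW (142 + 116 = 258) plus the double crossovers (16).
RF(c–br) = (258 + 16) / 1200 = 274/1200 = 0.2283 → 22.8 cM.

22.8 cM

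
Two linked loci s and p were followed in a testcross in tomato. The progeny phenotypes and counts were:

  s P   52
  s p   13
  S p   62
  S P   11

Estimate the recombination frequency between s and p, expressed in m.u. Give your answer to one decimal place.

The two most frequent classes, S p (62) and s P (52), are the parental types, so the F1 was S p / s P.
The recombinant classes are S P and s p: 11 + 13 = 24.
Recombination frequency = 24/138 = 0.1739 ≈ 17.4%, i.e. 17.4 m.u.

17.4 m.u.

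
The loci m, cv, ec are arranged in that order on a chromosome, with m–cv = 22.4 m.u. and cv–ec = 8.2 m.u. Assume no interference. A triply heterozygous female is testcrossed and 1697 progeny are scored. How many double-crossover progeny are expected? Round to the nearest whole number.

Map distances give recombination frequencies of 0.224 and 0.082 for the two intervals.
With no interference, expected double-crossover frequency = 0.224 × 0.082 = 0.01837.
Expected number = 0.01837 × 1697 = 31.17 ≈ 31.

31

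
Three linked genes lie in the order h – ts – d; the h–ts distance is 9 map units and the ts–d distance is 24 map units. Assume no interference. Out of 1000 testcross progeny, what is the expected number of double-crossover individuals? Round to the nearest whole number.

Map distances give recombination frequencies of 0.090 and 0.240 for the two intervals.
With no interference, expected double-crossover frequency = 0.090 × 0.240 = 0.02160.
Expected number = 0.02160 × 1000 = 21.60 ≈ 22.

22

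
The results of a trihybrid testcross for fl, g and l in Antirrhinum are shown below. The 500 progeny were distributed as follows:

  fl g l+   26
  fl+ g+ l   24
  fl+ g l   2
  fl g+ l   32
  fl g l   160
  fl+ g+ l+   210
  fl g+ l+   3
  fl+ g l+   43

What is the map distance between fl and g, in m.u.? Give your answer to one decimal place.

16.0 m.u.

The two most frequent reciprocal classes, fl g l and fl+ g+ l+, are the parental types, so the F1 was fl g l / fl+ g+ l+.
The two rarest classes, fl+ g l and fl g+ l+, are the double crossovers. Comparing them with the parentals, only the fl allele has switched, so fl is the middle locus and the order is g – fl – l.
Crossovers in the g–fl interval produce the single-crossover classes fl g+ l and fl+ g l+ (32 + 43 = 75) plus the double crossovers (5).
RF(g–fl) = (75 + 5) / 500 = 80/500 = 0.1600 → 16.0 m.u.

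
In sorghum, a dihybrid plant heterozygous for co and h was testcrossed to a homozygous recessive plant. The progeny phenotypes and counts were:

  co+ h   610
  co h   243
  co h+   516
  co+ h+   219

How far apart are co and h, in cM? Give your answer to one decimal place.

29.1 cM

The two most frequent classes, co+ h (610) and co h+ (516), are the parental types, so the F1 was co+ h / co h+.
The recombinant classes are co+ h+ and co h: 219 + 243 = 462.
Recombination frequency = 462/1588 = 0.2909 ≈ 29.1%, i.e. 29.1 cM.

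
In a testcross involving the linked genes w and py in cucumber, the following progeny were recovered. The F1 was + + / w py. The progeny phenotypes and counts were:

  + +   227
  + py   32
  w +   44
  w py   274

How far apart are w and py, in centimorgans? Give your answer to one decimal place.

The recombinant classes are + py and w +: 32 + 44 = 76.
Recombination frequency = 76/577 = 0.1317 ≈ 13.2%, i.e. 13.2 centimorgans.

13.2 centimorgans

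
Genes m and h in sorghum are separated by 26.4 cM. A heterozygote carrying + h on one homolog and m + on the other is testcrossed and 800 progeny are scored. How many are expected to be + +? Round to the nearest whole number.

A map distance of 26.4 cM corresponds to a recombination frequency of 0.264.
The F1 is + h / m +, so + + is a recombinant gamete class with expected frequency r/2 = 0.264/2 = 0.1320.
Expected number = 0.1320 × 800 = 105.60 ≈ 106.

106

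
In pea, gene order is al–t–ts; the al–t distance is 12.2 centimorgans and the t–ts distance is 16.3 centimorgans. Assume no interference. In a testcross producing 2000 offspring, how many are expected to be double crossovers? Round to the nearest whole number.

Map distances give recombination frequencies of 0.122 and 0.163 for the two intervals.
With no interference, expected double-crossover frequency = 0.122 × 0.163 = 0.01989.
Expected number = 0.01989 × 2000 = 39.77 ≈ 40.

40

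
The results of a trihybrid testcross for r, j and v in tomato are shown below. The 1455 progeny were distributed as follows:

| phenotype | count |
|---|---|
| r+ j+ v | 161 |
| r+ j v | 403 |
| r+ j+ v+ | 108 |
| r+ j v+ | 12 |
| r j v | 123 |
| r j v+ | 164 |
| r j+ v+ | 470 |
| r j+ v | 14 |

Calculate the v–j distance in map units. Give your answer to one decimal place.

The two most frequent reciprocal classes, r+ j v and r j+ v+, are the parental types, so the F1 was r+ j v / r j+ v+.
The two rarest classes, r+ j v+ and r j+ v, are the double crossovers. Comparing them with the parentals, only the v allele has switched, so v is the middle locus and the order is r – v – j.
Crossovers in the v–j interval produce the single-crossover classes r+ j+ v and r j v+ (161 + 164 = 325) plus the double crossovers (26).
RF(v–j) = (325 + 26) / 1455 = 351/1455 = 0.2412 → 24.1 map units.

24.1 map units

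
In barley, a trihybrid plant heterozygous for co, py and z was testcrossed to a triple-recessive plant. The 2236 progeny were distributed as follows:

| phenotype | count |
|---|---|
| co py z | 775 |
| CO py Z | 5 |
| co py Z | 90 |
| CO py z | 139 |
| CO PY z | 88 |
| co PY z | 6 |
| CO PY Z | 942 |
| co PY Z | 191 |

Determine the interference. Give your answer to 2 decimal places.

The two most frequent reciprocal classes, CO PY Z and co py z, are the parental types, so the F1 was CO PY Z / co py z.
The two rarest classes, CO py Z and co PY z, are the double crossovers. Comparing them with the parentals, only the py allele has switched, so py is the middle locus and the order is z – py – co.
z–py: (178 + 11)/2236 = 0.0845; py–co: (330 + 11)/2236 = 0.1525.
Expected DCO frequency = 0.0845 × 0.1525 ≈ 0.01289; observed = 11/2236 ≈ 0.00492.
Coefficient of coincidence = 0.00492/0.01289 ≈ 0.38; interference = 1 − 0.38 = 0.62.

0.62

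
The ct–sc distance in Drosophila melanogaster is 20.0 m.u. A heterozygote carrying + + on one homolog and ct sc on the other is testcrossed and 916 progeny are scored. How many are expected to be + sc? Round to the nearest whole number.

A map distance of 20.0 m.u. corresponds to a recombination frequency of 0.200.
The F1 is + + / ct sc, so + sc is a recombinant gamete class with expected frequency r/2 = 0.200/2 = 0.1000.
Expected number = 0.1000 × 916 = 91.60 ≈ 92.

92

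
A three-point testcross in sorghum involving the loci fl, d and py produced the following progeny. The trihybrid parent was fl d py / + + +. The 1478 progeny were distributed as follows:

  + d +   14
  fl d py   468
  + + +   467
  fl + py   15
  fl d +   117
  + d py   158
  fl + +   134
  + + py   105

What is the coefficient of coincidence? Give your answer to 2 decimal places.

0.53

The two rarest classes, fl + py and + d +, are the double crossovers. Comparing them with the parentals, only the d allele has switched, so d is the middle locus and the order is py – d – fl.
py–d: (222 + 29)/1478 = 0.1698; d–fl: (292 + 29)/1478 = 0.2172.
Expected DCO frequency = 0.1698 × 0.2172 ≈ 0.03688; observed = 29/1478 ≈ 0.01962.
Coefficient of coincidence = 0.01962/0.03688 ≈ 0.53.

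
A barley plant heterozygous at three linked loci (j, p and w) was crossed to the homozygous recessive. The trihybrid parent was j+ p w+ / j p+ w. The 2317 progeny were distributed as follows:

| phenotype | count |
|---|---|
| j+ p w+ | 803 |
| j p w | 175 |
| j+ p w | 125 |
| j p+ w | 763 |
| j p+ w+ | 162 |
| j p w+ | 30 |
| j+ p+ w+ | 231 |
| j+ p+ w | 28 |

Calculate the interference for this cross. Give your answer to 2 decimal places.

The two rarest classes, j p w+ and j+ p+ w, are the double crossovers. Comparing them with the parentals, only the j allele has switched, so j is the middle locus and the order is p – j – w.
p–j: (406 + 58)/2317 = 0.2003; j–w: (287 + 58)/2317 = 0.1489.
Expected DCO frequency = 0.2003 × 0.1489 ≈ 0.02982; observed = 58/2317 ≈ 0.02503.
Coefficient of coincidence = 0.02503/0.02982 ≈ 0.84; interference = 1 − 0.84 = 0.16.

0.16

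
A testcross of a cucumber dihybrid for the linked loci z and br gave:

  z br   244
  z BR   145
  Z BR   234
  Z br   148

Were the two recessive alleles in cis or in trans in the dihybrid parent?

The two most frequent classes are Z BR (234) and z br (244); these are the parental (non-recombinant) types.
So the F1 carried Z BR on one chromosome and z br on the other — the recessive alleles are on the same chromosome (cis / coupling).

cis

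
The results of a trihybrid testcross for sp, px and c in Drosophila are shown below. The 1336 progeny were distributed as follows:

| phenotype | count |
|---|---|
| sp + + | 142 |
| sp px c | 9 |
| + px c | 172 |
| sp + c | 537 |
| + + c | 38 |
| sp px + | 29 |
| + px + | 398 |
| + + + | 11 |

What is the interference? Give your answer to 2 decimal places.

0.08

The two most frequent reciprocal classes, + px + and sp + c, are the parental types, so the F1 was + px + / sp + c.
The two rarest classes, + + + and sp px c, are the double crossovers. Comparing them with the parentals, only the px allele has switched, so px is the middle locus and the order is c – px – sp.
c–px: (314 + 20)/1336 = 0.2500; px–sp: (67 + 20)/1336 = 0.0651.
Expected DCO frequency = 0.2500 × 0.0651 ≈ 0.01628; observed = 20/1336 ≈ 0.01497.
Coefficient of coincidence = 0.01497/0.01628 ≈ 0.92; interference = 1 − 0.92 = 0.08.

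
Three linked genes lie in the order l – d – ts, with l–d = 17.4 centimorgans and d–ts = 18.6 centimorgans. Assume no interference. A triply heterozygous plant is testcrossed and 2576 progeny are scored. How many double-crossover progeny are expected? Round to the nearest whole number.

Map distances give recombination frequencies of 0.174 and 0.186 for the two intervals.
With no interference, expected double-crossover frequency = 0.174 × 0.186 = 0.03236.
Expected number = 0.03236 × 2576 = 83.37 ≈ 83.

83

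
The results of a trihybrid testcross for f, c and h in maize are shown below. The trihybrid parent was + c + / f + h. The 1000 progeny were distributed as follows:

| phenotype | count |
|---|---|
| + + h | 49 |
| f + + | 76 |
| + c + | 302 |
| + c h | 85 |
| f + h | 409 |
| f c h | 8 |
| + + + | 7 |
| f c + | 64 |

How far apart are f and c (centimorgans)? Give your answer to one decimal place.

12.8 centimorgans

The two rarest classes, + + + and f c h, are the double crossovers. Comparing them with the parentals, only the c allele has switched, so c is the middle locus and the order is f – c – h.
Crossovers in the f–c interval produce the single-crossover classes f c + and + + h (64 + 49 = 113) plus the double crossovers (15).
RF(f–c) = (113 + 15) / 1000 = 128/1000 = 0.1280 → 12.8 centimorgans.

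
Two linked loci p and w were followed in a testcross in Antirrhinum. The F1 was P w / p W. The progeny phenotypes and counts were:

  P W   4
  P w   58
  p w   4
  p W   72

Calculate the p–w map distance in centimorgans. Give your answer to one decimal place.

5.8 centimorgans

The recombinant classes are P W and p w: 4 + 4 = 8.
Recombination frequency = 8/138 = 0.0580 ≈ 5.8%, i.e. 5.8 centimorgans.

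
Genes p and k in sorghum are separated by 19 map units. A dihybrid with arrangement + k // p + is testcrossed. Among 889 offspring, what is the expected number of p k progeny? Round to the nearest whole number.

A map distance of 19 map units corresponds to a recombination frequency of 0.190.
The F1 is + k / p +, so p k is a recombinant gamete class with expected frequency r/2 = 0.190/2 = 0.0950.
Expected number = 0.0950 × 889 = 84.45 ≈ 84.

84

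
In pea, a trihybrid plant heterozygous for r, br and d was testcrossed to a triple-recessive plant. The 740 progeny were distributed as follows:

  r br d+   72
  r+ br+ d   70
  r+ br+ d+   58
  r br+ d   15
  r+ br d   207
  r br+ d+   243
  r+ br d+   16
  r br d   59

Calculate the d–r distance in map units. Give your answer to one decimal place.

20.0 map units

The two most frequent reciprocal classes, r br+ d+ and r+ br d, are the parental types, so the F1 was r br+ d+ / r+ br d.
The two rarest classes, r br+ d and r+ br d+, are the double crossovers. Comparing them with the parentals, only the d allele has switched, so d is the middle locus and the order is r – d – br.
Crossovers in the r–d interval produce the single-crossover classes r+ br+ d+ and r br d (58 + 59 = 117) plus the double crossovers (31).
RF(r–d) = (117 + 31) / 740 = 148/740 = 0.2000 → 20.0 map units.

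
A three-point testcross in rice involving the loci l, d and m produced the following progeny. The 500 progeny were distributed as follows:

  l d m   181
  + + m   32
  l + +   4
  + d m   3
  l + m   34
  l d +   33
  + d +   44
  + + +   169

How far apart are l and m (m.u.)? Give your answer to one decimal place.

The two most frequent reciprocal classes, + + + and l d m, are the parental types, so the F1 was + + + / l d m.
The two rarest classes, l + + and + d m, are the double crossovers. Comparing them with the parentals, only the l allele has switched, so l is the middle locus and the order is d – l – m.
Crossovers in the l–m interval produce the single-crossover classes + + m and l d + (32 + 33 = 65) plus the double crossovers (7).
RF(l–m) = (65 + 7) / 500 = 72/500 = 0.1440 → 14.4 m.u.

14.4 m.u.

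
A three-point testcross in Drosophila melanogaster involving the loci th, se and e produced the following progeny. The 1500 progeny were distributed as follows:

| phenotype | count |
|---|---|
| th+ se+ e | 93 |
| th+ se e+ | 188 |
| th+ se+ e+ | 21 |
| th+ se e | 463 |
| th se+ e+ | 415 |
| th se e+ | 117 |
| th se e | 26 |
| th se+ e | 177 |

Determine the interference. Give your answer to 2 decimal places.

0.33

The two most frequent reciprocal classes, th se+ e+ and th+ se e, are the parental types, so the F1 was th se+ e+ / th+ se e.
The two rarest classes, th+ se+ e+ and th se e, are the double crossovers. Comparing them with the parentals, only the th allele has switched, so th is the middle locus and the order is se – th – e.
se–th: (210 + 47)/1500 = 0.1713; th–e: (365 + 47)/1500 = 0.2747.
Expected DCO frequency = 0.1713 × 0.2747 ≈ 0.04706; observed = 47/1500 ≈ 0.03133.
Coefficient of coincidence = 0.03133/0.04706 ≈ 0.67; interference = 1 − 0.67 = 0.33.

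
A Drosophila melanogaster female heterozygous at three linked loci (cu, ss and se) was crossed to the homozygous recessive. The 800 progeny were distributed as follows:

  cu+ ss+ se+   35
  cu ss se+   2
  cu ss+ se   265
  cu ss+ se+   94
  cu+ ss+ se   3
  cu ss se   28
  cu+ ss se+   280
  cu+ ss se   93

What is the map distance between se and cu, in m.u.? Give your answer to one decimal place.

The two most frequent reciprocal classes, cu+ ss se+ and cu ss+ se, are the parental types, so the F1 was cu+ ss se+ / cu ss+ se.
The two rarest classes, cu ss se+ and cu+ ss+ se, are the double crossovers. Comparing them with the parentals, only the cu allele has switched, so cu is the middle locus and the order is ss – cu – se.
Crossovers in the cu–se interval produce the single-crossover classes cu+ ss se and cu ss+ se+ (93 + 94 = 187) plus the double crossovers (5).
RF(cu–se) = (187 + 5) / 800 = 192/800 = 0.2400 → 24.0 m.u.

24.0 m.u.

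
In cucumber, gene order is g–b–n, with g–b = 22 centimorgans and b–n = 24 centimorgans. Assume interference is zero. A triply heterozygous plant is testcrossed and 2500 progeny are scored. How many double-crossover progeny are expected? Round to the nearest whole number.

132

Map distances give recombination frequencies of 0.220 and 0.240 for the two intervals.
With no interference, expected double-crossover frequency = 0.220 × 0.240 = 0.05280.
Expected number = 0.05280 × 2500 = 132.00 ≈ 132.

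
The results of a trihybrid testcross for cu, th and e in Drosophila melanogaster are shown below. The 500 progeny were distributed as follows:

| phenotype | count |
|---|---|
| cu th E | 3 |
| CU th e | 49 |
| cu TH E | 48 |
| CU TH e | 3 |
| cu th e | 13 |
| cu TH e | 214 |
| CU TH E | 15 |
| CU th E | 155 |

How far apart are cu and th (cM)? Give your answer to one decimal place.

The two most frequent reciprocal classes, cu TH e and CU th E, are the parental types, so the F1 was cu TH e / CU th E.
The two rarest classes, CU TH e and cu th E, are the double crossovers. Comparing them with the parentals, only the cu allele has switched, so cu is the middle locus and the order is th – cu – e.
Crossovers in the th–cu interval produce the single-crossover classes cu th e and CU TH E (13 + 15 = 28) plus the double crossovers (6).
RF(th–cu) = (28 + 6) / 500 = 34/500 = 0.0680 → 6.8 cM.

6.8 cM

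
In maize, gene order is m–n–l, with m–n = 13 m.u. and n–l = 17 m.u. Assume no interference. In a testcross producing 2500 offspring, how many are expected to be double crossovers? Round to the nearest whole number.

55

Map distances give recombination frequencies of 0.130 and 0.170 for the two intervals.
With no interference, expected double-crossover frequency = 0.130 × 0.170 = 0.02210.
Expected number = 0.02210 × 2500 = 55.25 ≈ 55.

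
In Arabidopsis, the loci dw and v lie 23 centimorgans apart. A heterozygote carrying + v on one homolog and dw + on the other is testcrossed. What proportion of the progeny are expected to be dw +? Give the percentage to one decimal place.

38.5%

A map distance of 23 centimorgans corresponds to a recombination frequency of 0.230.
The F1 is + v / dw +, so dw + is a parental gamete class with expected frequency (1 − r)/2 = 0.770/2 = 0.3850.
That is 0.3850 = 38.5% of the progeny.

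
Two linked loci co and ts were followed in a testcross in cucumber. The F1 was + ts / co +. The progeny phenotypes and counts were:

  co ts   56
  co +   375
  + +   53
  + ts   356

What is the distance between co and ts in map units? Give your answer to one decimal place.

The recombinant classes are + + and co ts: 53 + 56 = 109.
Recombination frequency = 109/840 = 0.1298 ≈ 13.0%, i.e. 13.0 map units.

13.0 map units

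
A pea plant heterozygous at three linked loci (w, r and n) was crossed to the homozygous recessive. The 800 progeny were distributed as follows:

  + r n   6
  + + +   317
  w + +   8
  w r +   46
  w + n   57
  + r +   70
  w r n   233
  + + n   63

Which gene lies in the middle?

w

The two most frequent reciprocal classes, w r n and + + +, are the parental types, so the F1 was w r n / + + +.
The two rarest classes, + r n and w + +, are the double crossovers. Comparing them with the parentals, only the w allele has switched, so w is the middle locus and the order is r – w – n.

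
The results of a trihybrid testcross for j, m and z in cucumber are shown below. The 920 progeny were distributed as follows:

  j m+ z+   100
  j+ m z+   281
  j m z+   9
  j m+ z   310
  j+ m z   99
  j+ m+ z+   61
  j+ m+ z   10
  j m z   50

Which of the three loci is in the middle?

The two most frequent reciprocal classes, j+ m z+ and j m+ z, are the parental types, so the F1 was j+ m z+ / j m+ z.
The two rarest classes, j m z+ and j+ m+ z, are the double crossovers. Comparing them with the parentals, only the j allele has switched, so j is the middle locus and the order is m – j – z.

j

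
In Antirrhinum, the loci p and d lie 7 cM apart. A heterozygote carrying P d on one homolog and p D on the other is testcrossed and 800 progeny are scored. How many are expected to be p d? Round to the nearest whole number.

28

A map distance of 7 cM corresponds to a recombination frequency of 0.070.
The F1 is P d / p D, so p d is a recombinant gamete class with expected frequency r/2 = 0.070/2 = 0.0350.
Expected number = 0.0350 × 800 = 28.00 ≈ 28.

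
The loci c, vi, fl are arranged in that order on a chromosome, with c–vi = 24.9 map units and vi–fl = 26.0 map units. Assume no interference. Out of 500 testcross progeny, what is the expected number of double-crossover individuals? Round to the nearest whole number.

Map distances give recombination frequencies of 0.249 and 0.260 for the two intervals.
With no interference, expected double-crossover frequency = 0.249 × 0.260 = 0.06474.
Expected number = 0.06474 × 500 = 32.37 ≈ 32.

32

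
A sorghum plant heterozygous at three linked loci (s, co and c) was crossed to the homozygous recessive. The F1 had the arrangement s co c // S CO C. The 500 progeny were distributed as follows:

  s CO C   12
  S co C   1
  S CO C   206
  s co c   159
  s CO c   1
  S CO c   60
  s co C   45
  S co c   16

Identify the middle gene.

co

The two rarest classes, s CO c and S co C, are the double crossovers. Comparing them with the parentals, only the co allele has switched, so co is the middle locus and the order is c – co – s.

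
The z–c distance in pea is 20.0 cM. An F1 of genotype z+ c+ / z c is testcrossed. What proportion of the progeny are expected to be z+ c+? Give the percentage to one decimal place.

A map distance of 20.0 cM corresponds to a recombination frequency of 0.200.
The F1 is z+ c+ / z c, so z+ c+ is a parental gamete class with expected frequency (1 − r)/2 = 0.800/2 = 0.4000.
That is 0.4000 = 40.0% of the progeny.

40.0%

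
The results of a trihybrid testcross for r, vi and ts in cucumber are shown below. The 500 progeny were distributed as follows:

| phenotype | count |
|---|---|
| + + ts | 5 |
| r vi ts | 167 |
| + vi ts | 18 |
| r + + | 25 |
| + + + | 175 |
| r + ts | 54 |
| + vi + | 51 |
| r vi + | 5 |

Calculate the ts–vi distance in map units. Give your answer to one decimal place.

23.0 map units

The two most frequent reciprocal classes, r vi ts and + + +, are the parental types, so the F1 was r vi ts / + + +.
The two rarest classes, r vi + and + + ts, are the double crossovers. Comparing them with the parentals, only the ts allele has switched, so ts is the middle locus and the order is r – ts – vi.
Crossovers in the ts–vi interval produce the single-crossover classes r + ts and + vi + (54 + 51 = 105) plus the double crossovers (10).
RF(ts–vi) = (105 + 10) / 500 = 115/500 = 0.2300 → 23.0 map units.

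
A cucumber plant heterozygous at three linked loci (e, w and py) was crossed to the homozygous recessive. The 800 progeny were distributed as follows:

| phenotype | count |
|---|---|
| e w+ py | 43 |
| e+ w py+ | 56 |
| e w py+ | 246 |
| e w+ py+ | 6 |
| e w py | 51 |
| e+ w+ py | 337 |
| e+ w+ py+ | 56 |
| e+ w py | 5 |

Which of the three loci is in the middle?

w

The two most frequent reciprocal classes, e w py+ and e+ w+ py, are the parental types, so the F1 was e w py+ / e+ w+ py.
The two rarest classes, e w+ py+ and e+ w py, are the double crossovers. Comparing them with the parentals, only the w allele has switched, so w is the middle locus and the order is e – w – py.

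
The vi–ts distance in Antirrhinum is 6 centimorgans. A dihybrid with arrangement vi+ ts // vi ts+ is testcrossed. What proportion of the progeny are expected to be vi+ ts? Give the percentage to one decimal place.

A map distance of 6 centimorgans corresponds to a recombination frequency of 0.060.
The F1 is vi+ ts / vi ts+, so vi+ ts is a parental gamete class with expected frequency (1 − r)/2 = 0.940/2 = 0.4700.
That is 0.4700 = 47.0% of the progeny.

47.0%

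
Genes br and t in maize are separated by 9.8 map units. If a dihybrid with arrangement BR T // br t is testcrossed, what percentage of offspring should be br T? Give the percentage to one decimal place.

A map distance of 9.8 map units corresponds to a recombination frequency of 0.098.
The F1 is BR T / br t, so br T is a recombinant gamete class with expected frequency r/2 = 0.098/2 = 0.0490.
That is 0.0490 = 4.9% of the progeny.

4.9%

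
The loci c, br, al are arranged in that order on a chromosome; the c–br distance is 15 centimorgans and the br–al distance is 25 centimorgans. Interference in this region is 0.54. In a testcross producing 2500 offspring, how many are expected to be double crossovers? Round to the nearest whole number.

Map distances give recombination frequencies of 0.150 and 0.250 for the two intervals.
With interference 0.54 (so coincidence = 0.46), expected double-crossover frequency = 0.150 × 0.250 × 0.46 = 0.01725.
Expected number = 0.01725 × 2500 = 43.12 ≈ 43.

43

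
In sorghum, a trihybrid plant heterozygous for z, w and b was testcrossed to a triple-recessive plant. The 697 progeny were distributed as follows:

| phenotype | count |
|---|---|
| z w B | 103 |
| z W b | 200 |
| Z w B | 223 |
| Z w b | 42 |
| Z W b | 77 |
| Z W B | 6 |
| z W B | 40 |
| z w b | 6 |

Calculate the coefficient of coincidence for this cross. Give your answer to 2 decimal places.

0.46

The two most frequent reciprocal classes, z W b and Z w B, are the parental types, so the F1 was z W b / Z w B.
The two rarest classes, z w b and Z W B, are the double crossovers. Comparing them with the parentals, only the w allele has switched, so w is the middle locus and the order is z – w – b.
z–w: (180 + 12)/697 = 0.2755; w–b: (82 + 12)/697 = 0.1349.
Expected DCO frequency = 0.2755 × 0.1349 ≈ 0.03716; observed = 12/697 ≈ 0.01722.
Coefficient of coincidence = 0.01722/0.03716 ≈ 0.46.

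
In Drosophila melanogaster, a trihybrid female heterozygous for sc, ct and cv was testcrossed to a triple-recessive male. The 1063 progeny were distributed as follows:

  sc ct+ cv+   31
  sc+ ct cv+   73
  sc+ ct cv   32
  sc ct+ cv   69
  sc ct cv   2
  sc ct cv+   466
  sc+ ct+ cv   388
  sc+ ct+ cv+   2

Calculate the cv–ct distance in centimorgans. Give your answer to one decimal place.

6.3 centimorgans

The two most frequent reciprocal classes, sc ct cv+ and sc+ ct+ cv, are the parental types, so the F1 was sc ct cv+ / sc+ ct+ cv.
The two rarest classes, sc ct cv and sc+ ct+ cv+, are the double crossovers. Comparing them with the parentals, only the cv allele has switched, so cv is the middle locus and the order is sc – cv – ct.
Crossovers in the cv–ct interval produce the single-crossover classes sc ct+ cv+ and sc+ ct cv (31 + 32 = 63) plus the double crossovers (4).
RF(cv–ct) = (63 + 4) / 1063 = 67/1063 = 0.0630 → 6.3 centimorgans.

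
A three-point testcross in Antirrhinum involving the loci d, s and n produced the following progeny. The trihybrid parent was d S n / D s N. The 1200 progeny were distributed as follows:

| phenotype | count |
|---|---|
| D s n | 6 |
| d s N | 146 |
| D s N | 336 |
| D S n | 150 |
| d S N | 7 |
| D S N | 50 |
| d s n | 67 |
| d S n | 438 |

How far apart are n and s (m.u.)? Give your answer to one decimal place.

The two rarest classes, d S N and D s n, are the double crossovers. Comparing them with the parentals, only the n allele has switched, so n is the middle locus and the order is d – n – s.
Crossovers in the n–s interval produce the single-crossover classes d s n and D S N (67 + 50 = 117) plus the double crossovers (13).
RF(n–s) = (117 + 13) / 1200 = 130/1200 = 0.1083 → 10.8 m.u.

10.8 m.u.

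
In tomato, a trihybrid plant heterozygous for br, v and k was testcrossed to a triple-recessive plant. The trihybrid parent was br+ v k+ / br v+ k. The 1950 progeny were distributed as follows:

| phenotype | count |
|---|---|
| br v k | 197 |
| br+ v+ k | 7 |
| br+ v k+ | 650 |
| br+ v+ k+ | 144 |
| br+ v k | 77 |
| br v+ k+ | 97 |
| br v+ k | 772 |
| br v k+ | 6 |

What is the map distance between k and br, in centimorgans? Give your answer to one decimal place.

9.6 centimorgans

The two rarest classes, br v k+ and br+ v+ k, are the double crossovers. Comparing them with the parentals, only the br allele has switched, so br is the middle locus and the order is k – br – v.
Crossovers in the k–br interval produce the single-crossover classes br+ v k and br v+ k+ (77 + 97 = 174) plus the double crossovers (13).
RF(k–br) = (174 + 13) / 1950 = 187/1950 = 0.0959 → 9.6 centimorgans.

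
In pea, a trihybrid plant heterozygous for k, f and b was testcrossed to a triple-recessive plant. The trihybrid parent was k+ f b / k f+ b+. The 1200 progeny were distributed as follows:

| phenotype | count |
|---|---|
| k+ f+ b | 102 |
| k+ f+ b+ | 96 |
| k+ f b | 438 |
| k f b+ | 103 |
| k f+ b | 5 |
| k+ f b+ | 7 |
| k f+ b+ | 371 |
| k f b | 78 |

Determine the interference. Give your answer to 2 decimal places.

0.64

The two rarest classes, k+ f b+ and k f+ b, are the double crossovers. Comparing them with the parentals, only the b allele has switched, so b is the middle locus and the order is k – b – f.
k–b: (174 + 12)/1200 = 0.1550; b–f: (205 + 12)/1200 = 0.1808.
Expected DCO frequency = 0.1550 × 0.1808 ≈ 0.02802; observed = 12/1200 ≈ 0.01000.
Coefficient of coincidence = 0.01000/0.02802 ≈ 0.36; interference = 1 − 0.36 = 0.64.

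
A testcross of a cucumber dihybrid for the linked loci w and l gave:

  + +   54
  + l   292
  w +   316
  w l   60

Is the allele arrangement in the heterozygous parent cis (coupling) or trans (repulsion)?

The two most frequent classes are + l (292) and w + (316); these are the parental (non-recombinant) types.
So the F1 carried + l on one chromosome and w + on the other — the recessive alleles are on opposite chromosomes (trans / repulsion).

trans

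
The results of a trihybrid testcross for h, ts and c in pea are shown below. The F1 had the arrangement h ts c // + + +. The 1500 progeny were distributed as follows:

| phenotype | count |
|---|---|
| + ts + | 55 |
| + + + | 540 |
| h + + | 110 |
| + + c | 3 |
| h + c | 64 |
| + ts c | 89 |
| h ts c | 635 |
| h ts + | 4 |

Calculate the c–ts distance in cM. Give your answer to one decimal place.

The two rarest classes, h ts + and + + c, are the double crossovers. Comparing them with the parentals, only the c allele has switched, so c is the middle locus and the order is ts – c – h.
Crossovers in the ts–c interval produce the single-crossover classes h + c and + ts + (64 + 55 = 119) plus the double crossovers (7).
RF(ts–c) = (119 + 7) / 1500 = 126/1500 = 0.0840 → 8.4 cM.

8.4 cM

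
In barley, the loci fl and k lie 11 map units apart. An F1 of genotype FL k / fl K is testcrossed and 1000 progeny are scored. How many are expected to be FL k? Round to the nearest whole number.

A map distance of 11 map units corresponds to a recombination frequency of 0.110.
The F1 is FL k / fl K, so FL k is a parental gamete class with expected frequency (1 − r)/2 = 0.890/2 = 0.4450.
Expected number = 0.4450 × 1000 = 445.00 ≈ 445.

445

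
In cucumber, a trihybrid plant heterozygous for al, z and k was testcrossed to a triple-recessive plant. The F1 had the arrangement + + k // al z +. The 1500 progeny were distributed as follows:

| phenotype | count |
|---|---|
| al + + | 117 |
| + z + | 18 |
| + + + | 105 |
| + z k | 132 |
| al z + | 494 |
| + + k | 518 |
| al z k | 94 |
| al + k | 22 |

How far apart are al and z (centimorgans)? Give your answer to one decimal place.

19.3 centimorgans

The two rarest classes, al + k and + z +, are the double crossovers. Comparing them with the parentals, only the al allele has switched, so al is the middle locus and the order is z – al – k.
Crossovers in the z–al interval produce the single-crossover classes + z k and al + + (132 + 117 = 249) plus the double crossovers (40).
RF(z–al) = (249 + 40) / 1500 = 289/1500 = 0.1927 → 19.3 centimorgans.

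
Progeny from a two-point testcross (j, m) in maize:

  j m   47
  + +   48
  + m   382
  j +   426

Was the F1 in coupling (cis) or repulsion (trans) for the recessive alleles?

trans

The two most frequent classes are + m (382) and j + (426); these are the parental (non-recombinant) types.
So the F1 carried + m on one chromosome and j + on the other — the recessive alleles are on opposite chromosomes (trans / repulsion).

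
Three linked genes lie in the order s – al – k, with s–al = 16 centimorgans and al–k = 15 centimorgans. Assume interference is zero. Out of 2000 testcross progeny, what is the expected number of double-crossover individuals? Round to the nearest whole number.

Map distances give recombination frequencies of 0.160 and 0.150 for the two intervals.
With no interference, expected double-crossover frequency = 0.160 × 0.150 = 0.02400.
Expected number = 0.02400 × 2000 = 48.00 ≈ 48.

48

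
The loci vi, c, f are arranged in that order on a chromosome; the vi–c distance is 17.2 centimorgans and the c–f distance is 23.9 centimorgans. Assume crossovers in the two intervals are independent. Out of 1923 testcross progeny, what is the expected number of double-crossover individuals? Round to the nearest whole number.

Map distances give recombination frequencies of 0.172 and 0.239 for the two intervals.
With no interference, expected double-crossover frequency = 0.172 × 0.239 = 0.04111.
Expected number = 0.04111 × 1923 = 79.05 ≈ 79.

79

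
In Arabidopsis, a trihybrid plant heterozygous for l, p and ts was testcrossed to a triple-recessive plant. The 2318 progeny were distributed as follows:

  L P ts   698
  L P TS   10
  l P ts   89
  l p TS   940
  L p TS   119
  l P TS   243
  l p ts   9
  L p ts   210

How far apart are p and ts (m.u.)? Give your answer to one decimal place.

20.4 m.u.

The two most frequent reciprocal classes, L P ts and l p TS, are the parental types, so the F1 was L P ts / l p TS.
The two rarest classes, L P TS and l p ts, are the double crossovers. Comparing them with the parentals, only the ts allele has switched, so ts is the middle locus and the order is p – ts – l.
Crossovers in the p–ts interval produce the single-crossover classes L p ts and l P TS (210 + 243 = 453) plus the double crossovers (19).
RF(p–ts) = (453 + 19) / 2318 = 472/2318 = 0.2036 → 20.4 m.u.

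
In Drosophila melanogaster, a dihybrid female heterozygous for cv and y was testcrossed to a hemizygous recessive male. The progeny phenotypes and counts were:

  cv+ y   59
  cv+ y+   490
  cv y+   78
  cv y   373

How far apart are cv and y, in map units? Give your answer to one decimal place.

13.7 map units

The two most frequent classes, cv+ y+ (490) and cv y (373), are the parental types, so the F1 was cv+ y+ / cv y.
The recombinant classes are cv+ y and cv y+: 59 + 78 = 137.
Recombination frequency = 137/1000 = 0.1370 ≈ 13.7%, i.e. 13.7 map units.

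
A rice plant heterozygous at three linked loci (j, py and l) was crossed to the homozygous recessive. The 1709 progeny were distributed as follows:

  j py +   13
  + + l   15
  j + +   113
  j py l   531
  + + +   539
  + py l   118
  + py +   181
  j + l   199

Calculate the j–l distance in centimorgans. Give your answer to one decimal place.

The two most frequent reciprocal classes, j py l and + + +, are the parental types, so the F1 was j py l / + + +.
The two rarest classes, j py + and + + l, are the double crossovers. Comparing them with the parentals, only the l allele has switched, so l is the middle locus and the order is j – l – py.
Crossovers in the j–l interval produce the single-crossover classes + py l and j + + (118 + 113 = 231) plus the double crossovers (28).
RF(j–l) = (231 + 28) / 1709 = 259/1709 = 0.1516 → 15.2 centimorgans.

15.2 centimorgans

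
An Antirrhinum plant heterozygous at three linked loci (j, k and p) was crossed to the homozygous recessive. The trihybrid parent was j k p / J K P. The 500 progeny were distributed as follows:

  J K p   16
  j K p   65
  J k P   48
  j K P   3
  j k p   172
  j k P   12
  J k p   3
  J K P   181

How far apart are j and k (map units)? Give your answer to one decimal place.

The two rarest classes, J k p and j K P, are the double crossovers. Comparing them with the parentals, only the j allele has switched, so j is the middle locus and the order is k – j – p.
Crossovers in the k–j interval produce the single-crossover classes j K p and J k P (65 + 48 = 113) plus the double crossovers (6).
RF(k–j) = (113 + 6) / 500 = 119/500 = 0.2380 → 23.8 map units.

23.8 map units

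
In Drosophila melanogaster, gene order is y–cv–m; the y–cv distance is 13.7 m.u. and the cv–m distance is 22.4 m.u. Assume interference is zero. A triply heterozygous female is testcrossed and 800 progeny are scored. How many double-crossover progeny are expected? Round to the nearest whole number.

25

Map distances give recombination frequencies of 0.137 and 0.224 for the two intervals.
With no interference, expected double-crossover frequency = 0.137 × 0.224 = 0.03069.
Expected number = 0.03069 × 800 = 24.55 ≈ 25.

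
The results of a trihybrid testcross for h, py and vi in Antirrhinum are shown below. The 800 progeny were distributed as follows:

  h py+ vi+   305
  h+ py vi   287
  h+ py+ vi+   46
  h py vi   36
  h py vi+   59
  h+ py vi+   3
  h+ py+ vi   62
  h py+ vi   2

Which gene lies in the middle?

vi

The two most frequent reciprocal classes, h py+ vi+ and h+ py vi, are the parental types, so the F1 was h py+ vi+ / h+ py vi.
The two rarest classes, h py+ vi and h+ py vi+, are the double crossovers. Comparing them with the parentals, only the vi allele has switched, so vi is the middle locus and the order is h – vi – py.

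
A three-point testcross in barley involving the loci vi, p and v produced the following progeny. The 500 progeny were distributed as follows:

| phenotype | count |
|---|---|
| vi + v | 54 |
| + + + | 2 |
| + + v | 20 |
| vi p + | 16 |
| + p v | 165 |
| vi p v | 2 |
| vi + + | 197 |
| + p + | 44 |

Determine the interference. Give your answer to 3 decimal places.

0.510

The two most frequent reciprocal classes, vi + + and + p v, are the parental types, so the F1 was vi + + / + p v.
The two rarest classes, + + + and vi p v, are the double crossovers. Comparing them with the parentals, only the vi allele has switched, so vi is the middle locus and the order is v – vi – p.
v–vi: (98 + 4)/500 = 0.2040; vi–p: (36 + 4)/500 = 0.0800.
Expected DCO frequency = 0.2040 × 0.0800 ≈ 0.01632; observed = 4/500 ≈ 0.00800.
Coefficient of coincidence = 0.00800/0.01632 ≈ 0.490; interference = 1 − 0.490 = 0.510.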